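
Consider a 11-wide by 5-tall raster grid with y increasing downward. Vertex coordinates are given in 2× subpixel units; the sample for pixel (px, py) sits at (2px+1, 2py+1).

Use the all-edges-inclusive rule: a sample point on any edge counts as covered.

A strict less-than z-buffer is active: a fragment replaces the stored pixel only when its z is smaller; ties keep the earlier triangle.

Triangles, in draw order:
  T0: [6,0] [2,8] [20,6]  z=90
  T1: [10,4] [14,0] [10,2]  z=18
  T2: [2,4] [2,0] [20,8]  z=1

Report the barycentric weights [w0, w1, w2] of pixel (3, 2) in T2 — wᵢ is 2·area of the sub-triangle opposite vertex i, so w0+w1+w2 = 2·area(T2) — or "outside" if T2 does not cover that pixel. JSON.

T0:
  2·area = 136  (B↔C swapped to make it positive)
  edge (6, 0)→(20, 6): d=(14,6) inclusive
  edge (20, 6)→(2, 8): d=(-18,2) inclusive
  edge (2, 8)→(6, 0): d=(4,-8) inclusive
    (3,0)@(7, 1): e=[8,116,12] → X
    (4,0)@(9, 1): e=[-4,112,28] → .
    (2,1)@(5, 3): e=[48,84,4] → X
    (4,1)@(9, 3): e=[24,76,36] → X
    (5,1)@(11, 3): e=[12,72,52] → X
    (6,1)@(13, 3): e=[0,68,68] → X  [on edge]
    (7,1)@(15, 3): e=[-12,64,84] → .
    (2,2)@(5, 5): e=[76,48,12] → X
    (7,2)@(15, 5): e=[16,28,92] → X
    (8,2)@(17, 5): e=[4,24,108] → X
    (9,2)@(19, 5): e=[-8,20,124] → .
    (1,3)@(3, 7): e=[116,16,4] → X
    (5,3)@(11, 7): e=[68,0,68] → X  [on edge]
  covered (18 px):
    . . . X . . . . . . .
    . . X X X X X . . . .
    . . X X X X X X X . .
    . X X X X X . . . . .
    . . . . . . . . . . .
T1:
  2·area = 8  (B↔C swapped to make it positive)
  edge (10, 4)→(10, 2): d=(0,-2) inclusive
  edge (10, 2)→(14, 0): d=(4,-2) inclusive
  edge (14, 0)→(10, 4): d=(-4,4) inclusive
    (6,0)@(13, 1): e=[6,2,0] → X  [on edge]
    (7,0)@(15, 1): e=[10,6,-8] → .
    (5,1)@(11, 3): e=[2,6,0] → X  [on edge]
    (6,1)@(13, 3): e=[6,10,-8] → .
    (4,2)@(9, 5): e=[-2,10,0] → .  [on edge]
    (5,2)@(11, 5): e=[2,14,-8] → .
    (3,3)@(7, 7): e=[-6,14,0] → .  [on edge]
    (2,4)@(5, 9): e=[-10,18,0] → .  [on edge]
  covered (2 px):
    . . . . . . X . . . .
    . . . . . X . . . . .
    . . . . . . . . . . .
    . . . . . . . . . . .
    . . . . . . . . . . .
T2:
  2·area = 72
  edge (2, 4)→(2, 0): d=(0,-4) inclusive
  edge (2, 0)→(20, 8): d=(18,8) inclusive
  edge (20, 8)→(2, 4): d=(-18,-4) inclusive
    (1,0)@(3, 1): e=[4,10,58] → X
    (2,0)@(5, 1): e=[12,-6,66] → .
    (1,1)@(3, 3): e=[4,46,22] → X
    (2,1)@(5, 3): e=[12,30,30] → X
    (3,1)@(7, 3): e=[20,14,38] → X
    (4,1)@(9, 3): e=[28,-2,46] → .
    (1,2)@(3, 5): e=[4,82,-14] → .
    (2,2)@(5, 5): e=[12,66,-6] → .
    (3,2)@(7, 5): e=[20,50,2] → X
    (4,2)@(9, 5): e=[28,34,10] → X
    (5,2)@(11, 5): e=[36,18,18] → X
    (6,2)@(13, 5): e=[44,2,26] → X
  covered (9 px):
    . X . . . . . . . . .
    . X X X . . . . . . .
    . . . X X X X . . . .
    . . . . . . . . X . .
    . . . . . . . . . . .

Answer: [50,2,20]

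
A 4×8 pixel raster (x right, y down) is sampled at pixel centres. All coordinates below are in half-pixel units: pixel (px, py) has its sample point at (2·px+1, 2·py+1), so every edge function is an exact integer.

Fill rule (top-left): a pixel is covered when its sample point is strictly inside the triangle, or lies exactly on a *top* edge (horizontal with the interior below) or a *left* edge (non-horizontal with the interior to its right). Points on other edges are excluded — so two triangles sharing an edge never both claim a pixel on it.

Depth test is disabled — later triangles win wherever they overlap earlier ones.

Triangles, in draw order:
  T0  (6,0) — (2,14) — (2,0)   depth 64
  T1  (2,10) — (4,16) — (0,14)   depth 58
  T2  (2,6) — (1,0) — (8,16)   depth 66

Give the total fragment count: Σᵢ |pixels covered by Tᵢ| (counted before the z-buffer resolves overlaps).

T0:
  2·area = 56
  edge (6, 0)→(2, 14): d=(-4,14) right/bottom  bias=-1
  edge (2, 14)→(2, 0): d=(0,-14) top-left  bias=+0
  edge (2, 0)→(6, 0): d=(4,0) top-left  bias=+0
    (1,0)@(3, 1): e=[38,14,4] → █
    (2,0)@(5, 1): e=[10,42,4] → █
    (3,0)@(7, 1): e=[-18,70,4] → ·
    (1,1)@(3, 3): e=[30,14,12] → █
    (3,1)@(7, 3): e=[-26,70,12] → ·
    (1,2)@(3, 5): e=[22,14,20] → █
    (2,2)@(5, 5): e=[-6,42,20] → ·
    (1,3)@(3, 7): e=[14,14,28] → █
    (2,3)@(5, 7): e=[-14,42,28] → ·
    (1,4)@(3, 9): e=[6,14,36] → █
    (2,4)@(5, 9): e=[-22,42,36] → ·
    (1,5)@(3, 11): e=[-2,14,44] → ·
  covered (7 px):
    · █ █ ·
    · █ █ ·
    · █ · ·
    · █ · ·
    · █ · ·
    · · · ·
    · · · ·
    · · · ·
T1:
  2·area = 20
  edge (2, 10)→(4, 16): d=(2,6) right/bottom  bias=-1
  edge (4, 16)→(0, 14): d=(-4,-2) top-left  bias=+0
  edge (0, 14)→(2, 10): d=(2,-4) top-left  bias=+0
    (0,3)@(1, 7): e=[0,30,-10] → ·  [on edge]
    (0,6)@(1, 13): e=[12,6,2] → █
    (1,6)@(3, 13): e=[0,10,10] → ·  [on edge]
    (0,7)@(1, 15): e=[16,-2,6] → ·
    (1,7)@(3, 15): e=[4,2,14] → █
    (2,7)@(5, 15): e=[-8,6,22] → ·
  covered (2 px):
    · · · ·
    · · · ·
    · · · ·
    · · · ·
    · · · ·
    · · · ·
    █ · · ·
    · █ · ·
T2:
  2·area = 26
  edge (2, 6)→(1, 0): d=(-1,-6) top-left  bias=+0
  edge (1, 0)→(8, 16): d=(7,16) right/bottom  bias=-1
  edge (8, 16)→(2, 6): d=(-6,-10) top-left  bias=+0
    (1,2)@(3, 5): e=[7,3,16] → █
    (2,2)@(5, 5): e=[19,-29,36] → ·
    (1,3)@(3, 7): e=[5,17,4] → █
    (2,3)@(5, 7): e=[17,-15,24] → ·
    (1,4)@(3, 9): e=[3,31,-8] → ·
    (2,5)@(5, 11): e=[13,13,0] → █  [on edge]
    (3,5)@(7, 11): e=[25,-19,20] → ·
    (2,6)@(5, 13): e=[11,27,-12] → ·
  covered (3 px):
    · · · ·
    · · · ·
    · █ · ·
    · █ · ·
    · · · ·
    · · █ ·
    · · · ·
    · · · ·

Result: 12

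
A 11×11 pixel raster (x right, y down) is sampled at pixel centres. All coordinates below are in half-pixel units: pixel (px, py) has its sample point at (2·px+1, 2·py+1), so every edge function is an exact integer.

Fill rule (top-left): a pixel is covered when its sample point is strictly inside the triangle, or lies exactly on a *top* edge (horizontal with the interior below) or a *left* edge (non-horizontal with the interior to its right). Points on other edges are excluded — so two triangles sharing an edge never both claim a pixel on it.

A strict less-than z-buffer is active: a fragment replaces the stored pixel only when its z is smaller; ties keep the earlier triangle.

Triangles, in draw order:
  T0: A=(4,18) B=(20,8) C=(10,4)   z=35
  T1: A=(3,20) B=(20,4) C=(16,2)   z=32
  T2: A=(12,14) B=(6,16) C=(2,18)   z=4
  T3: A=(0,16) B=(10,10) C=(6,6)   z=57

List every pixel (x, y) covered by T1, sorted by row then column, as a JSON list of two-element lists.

T0:
  2·area = 164  (B↔C swapped to make it positive)
  edge (4, 18)→(10, 4): d=(6,-14) top-left  bias=+0
  edge (10, 4)→(20, 8): d=(10,4) right/bottom  bias=-1
  edge (20, 8)→(4, 18): d=(-16,10) right/bottom  bias=-1
    (5,2)@(11, 5): e=[20,6,138] → #
    (6,2)@(13, 5): e=[48,-2,118] → ·
    (4,3)@(9, 7): e=[4,34,126] → #
    (6,3)@(13, 7): e=[60,18,86] → #
    (7,3)@(15, 7): e=[88,10,66] → #
    (8,3)@(17, 7): e=[116,2,46] → #
    (9,3)@(19, 7): e=[144,-6,26] → ·
    (4,4)@(9, 9): e=[16,54,94] → #
    (9,4)@(19, 9): e=[156,14,-6] → ·
    (3,5)@(7, 11): e=[0,82,82] → #  [on edge]
    (8,5)@(17, 11): e=[140,42,-18] → ·
    (3,6)@(7, 13): e=[12,102,50] → #
  covered (21 px):
    · · · · · · · · · · ·
    · · · · · · · · · · ·
    · · · · · # · · · · ·
    · · · · # # # # # · ·
    · · · · # # # # # · ·
    · · · # # # # # · · ·
    · · · # # # · · · · ·
    · · · # · · · · · · ·
    · · # · · · · · · · ·
    · · · · · · · · · · ·
    · · · · · · · · · · ·
T1:
  2·area = 98  (B↔C swapped to make it positive)
  edge (3, 20)→(16, 2): d=(13,-18) top-left  bias=+0
  edge (16, 2)→(20, 4): d=(4,2) right/bottom  bias=-1
  edge (20, 4)→(3, 20): d=(-17,16) right/bottom  bias=-1
    (8,1)@(17, 3): e=[31,2,65] → #
    (9,1)@(19, 3): e=[67,-2,33] → ·
    (7,2)@(15, 5): e=[21,14,63] → #
    (9,2)@(19, 5): e=[93,6,-1] → ·
    (6,3)@(13, 7): e=[11,26,61] → #
    (8,3)@(17, 7): e=[83,18,-3] → ·
    (5,4)@(11, 9): e=[1,38,59] → #
    (7,4)@(15, 9): e=[73,30,-5] → ·
    (5,5)@(11, 11): e=[27,46,25] → #
    (6,5)@(13, 11): e=[63,42,-7] → ·
    (4,6)@(9, 13): e=[17,58,23] → #
    (5,6)@(11, 13): e=[53,54,-9] → ·
  covered (10 px):
    · · · · · · · · · · ·
    · · · · · · · · # · ·
    · · · · · · · # # · ·
    · · · · · · # # · · ·
    · · · · · # # · · · ·
    · · · · · # · · · · ·
    · · · · # · · · · · ·
    · · · # · · · · · · ·
    · · · · · · · · · · ·
    · · · · · · · · · · ·
    · · · · · · · · · · ·
T2:
  2·area = 4  (B↔C swapped to make it positive)
  edge (12, 14)→(2, 18): d=(-10,4) right/bottom  bias=-1
  edge (2, 18)→(6, 16): d=(4,-2) top-left  bias=+0
  edge (6, 16)→(12, 14): d=(6,-2) top-left  bias=+0
    (10,5)@(21, 11): e=[-6,10,0] → ·  [on edge]
    (7,6)@(15, 13): e=[-2,6,0] → ·  [on edge]
    (4,7)@(9, 15): e=[2,2,0] → #  [on edge]
    (5,7)@(11, 15): e=[-6,6,4] → ·
    (1,8)@(3, 17): e=[6,-2,0] → ·  [on edge]
    (4,8)@(9, 17): e=[-18,10,12] → ·
  covered (1 px):
    · · · · · · · · · · ·
    · · · · · · · · · · ·
    · · · · · · · · · · ·
    · · · · · · · · · · ·
    · · · · · · · · · · ·
    · · · · · · · · · · ·
    · · · · · · · · · · ·
    · · · · # · · · · · ·
    · · · · · · · · · · ·
    · · · · · · · · · · ·
    · · · · · · · · · · ·
T3:
  2·area = 64  (B↔C swapped to make it positive)
  edge (0, 16)→(6, 6): d=(6,-10) top-left  bias=+0
  edge (6, 6)→(10, 10): d=(4,4) right/bottom  bias=-1
  edge (10, 10)→(0, 16): d=(-10,6) right/bottom  bias=-1
    (0,0)@(1, 1): e=[-80,0,144] → ·  [on edge]
    (4,0)@(9, 1): e=[0,-32,96] → ·  [on edge]
    (1,1)@(3, 3): e=[-48,0,112] → ·  [on edge]
    (2,2)@(5, 5): e=[-16,0,80] → ·  [on edge]
    (3,3)@(7, 7): e=[16,0,48] → ·  [on edge]
    (7,3)@(15, 7): e=[96,-32,0] → ·  [on edge]
    (2,4)@(5, 9): e=[8,16,40] → #
    (3,4)@(7, 9): e=[28,8,28] → #
    (4,4)@(9, 9): e=[48,0,16] → ·  [on edge]
    (1,5)@(3, 11): e=[0,32,32] → #  [on edge]
    (4,5)@(9, 11): e=[60,8,-4] → ·
    (5,5)@(11, 11): e=[80,0,-16] → ·  [on edge]
    (2,6)@(5, 13): e=[32,32,0] → ·  [on edge]
    (6,6)@(13, 13): e=[112,0,-48] → ·  [on edge]
    (7,7)@(15, 15): e=[144,0,-80] → ·  [on edge]
    (8,8)@(17, 17): e=[176,0,-112] → ·  [on edge]
    (9,9)@(19, 19): e=[208,0,-144] → ·  [on edge]
    (10,10)@(21, 21): e=[240,0,-176] → ·  [on edge]
  covered (7 px):
    · · · · · · · · · · ·
    · · · · · · · · · · ·
    · · · · · · · · · · ·
    · · · · · · · · · · ·
    · · # # · · · · · · ·
    · # # # · · · · · · ·
    · # · · · · · · · · ·
    # · · · · · · · · · ·
    · · · · · · · · · · ·
    · · · · · · · · · · ·
    · · · · · · · · · · ·

Final: [[8,1],[7,2],[8,2],[6,3],[7,3],[5,4],[6,4],[5,5],[4,6],[3,7]]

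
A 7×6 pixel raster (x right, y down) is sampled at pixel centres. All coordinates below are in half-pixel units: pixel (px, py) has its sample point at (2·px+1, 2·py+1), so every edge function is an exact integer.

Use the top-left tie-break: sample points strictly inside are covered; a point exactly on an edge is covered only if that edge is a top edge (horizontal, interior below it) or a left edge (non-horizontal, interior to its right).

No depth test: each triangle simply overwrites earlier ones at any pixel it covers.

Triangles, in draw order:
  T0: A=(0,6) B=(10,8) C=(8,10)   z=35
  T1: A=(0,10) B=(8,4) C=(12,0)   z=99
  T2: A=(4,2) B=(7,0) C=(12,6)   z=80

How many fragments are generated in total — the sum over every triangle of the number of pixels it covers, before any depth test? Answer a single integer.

T0:
  2·area = 24
  edge (0, 6)→(10, 8): d=(10,2) right/bottom  bias=-1
  edge (10, 8)→(8, 10): d=(-2,2) right/bottom  bias=-1
  edge (8, 10)→(0, 6): d=(-8,-4) top-left  bias=+0
    (6,2)@(13, 5): e=[-36,0,60] → ·  [on edge]
    (1,3)@(3, 7): e=[4,16,4] → █
    (2,3)@(5, 7): e=[0,12,12] → ·  [on edge]
    (5,3)@(11, 7): e=[-12,0,36] → ·  [on edge]
    (1,4)@(3, 9): e=[24,12,-12] → ·
    (3,4)@(7, 9): e=[16,4,4] → █
    (4,4)@(9, 9): e=[12,0,12] → ·  [on edge]
    (3,5)@(7, 11): e=[36,0,-12] → ·  [on edge]
  covered (2 px):
    · · · · · · ·
    · · · · · · ·
    · · · · · · ·
    · █ · · · · ·
    · · · █ · · ·
    · · · · · · ·
T1:
  2·area = 8  (B↔C swapped to make it positive)
  edge (0, 10)→(12, 0): d=(12,-10) top-left  bias=+0
  edge (12, 0)→(8, 4): d=(-4,4) right/bottom  bias=-1
  edge (8, 4)→(0, 10): d=(-8,6) right/bottom  bias=-1
    (5,0)@(11, 1): e=[2,0,6] → ·  [on edge]
    (4,1)@(9, 3): e=[6,0,2] → ·  [on edge]
    (3,2)@(7, 5): e=[10,0,-2] → ·  [on edge]
    (2,3)@(5, 7): e=[14,0,-6] → ·  [on edge]
    (1,4)@(3, 9): e=[18,0,-10] → ·  [on edge]
    (0,5)@(1, 11): e=[22,0,-14] → ·  [on edge]
  covered (0 px):
    · · · · · · ·
    · · · · · · ·
    · · · · · · ·
    · · · · · · ·
    · · · · · · ·
    · · · · · · ·
T2:
  2·area = 28
  edge (4, 2)→(7, 0): d=(3,-2) top-left  bias=+0
  edge (7, 0)→(12, 6): d=(5,6) right/bottom  bias=-1
  edge (12, 6)→(4, 2): d=(-8,-4) top-left  bias=+0
    (3,0)@(7, 1): e=[3,5,20] → █
    (4,0)@(9, 1): e=[7,-7,28] → ·
    (3,1)@(7, 3): e=[9,15,4] → █
    (4,1)@(9, 3): e=[13,3,12] → █
    (5,1)@(11, 3): e=[17,-9,20] → ·
    (3,2)@(7, 5): e=[15,25,-12] → ·
    (4,2)@(9, 5): e=[19,13,-4] → ·
    (5,2)@(11, 5): e=[23,1,4] → █
    (6,2)@(13, 5): e=[27,-11,12] → ·
    (5,3)@(11, 7): e=[29,11,-12] → ·
  covered (4 px):
    · · · █ · · ·
    · · · █ █ · ·
    · · · · · █ ·
    · · · · · · ·
    · · · · · · ·
    · · · · · · ·

Final: 6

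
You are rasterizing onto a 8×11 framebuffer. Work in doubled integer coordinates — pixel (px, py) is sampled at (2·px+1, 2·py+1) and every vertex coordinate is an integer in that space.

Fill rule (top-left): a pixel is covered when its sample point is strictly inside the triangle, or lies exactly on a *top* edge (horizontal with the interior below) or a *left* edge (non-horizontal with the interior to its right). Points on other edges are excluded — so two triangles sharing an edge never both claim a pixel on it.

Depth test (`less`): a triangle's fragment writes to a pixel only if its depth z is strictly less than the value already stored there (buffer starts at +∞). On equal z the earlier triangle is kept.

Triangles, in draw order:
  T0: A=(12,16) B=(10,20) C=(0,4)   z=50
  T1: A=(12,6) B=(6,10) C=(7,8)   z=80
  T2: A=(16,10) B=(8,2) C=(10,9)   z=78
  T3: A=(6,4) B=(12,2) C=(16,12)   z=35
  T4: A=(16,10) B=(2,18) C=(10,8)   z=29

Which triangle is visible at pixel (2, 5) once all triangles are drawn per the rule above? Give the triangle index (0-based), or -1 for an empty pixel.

T0:
  2·area = 72
  edge (12, 16)→(10, 20): d=(-2,4) right/bottom  bias=-1
  edge (10, 20)→(0, 4): d=(-10,-16) top-left  bias=+0
  edge (0, 4)→(12, 16): d=(12,12) right/bottom  bias=-1
    (0,2)@(1, 5): e=[66,6,0] → .  [on edge]
    (1,3)@(3, 7): e=[54,18,0] → .  [on edge]
    (2,4)@(5, 9): e=[42,30,0] → .  [on edge]
    (2,5)@(5, 11): e=[38,10,24] → X
    (3,5)@(7, 11): e=[30,42,0] → .  [on edge]
    (2,6)@(5, 13): e=[34,-10,48] → .
    (3,6)@(7, 13): e=[26,22,24] → X
    (4,6)@(9, 13): e=[18,54,0] → .  [on edge]
    (3,7)@(7, 15): e=[22,2,48] → X
    (4,7)@(9, 15): e=[14,34,24] → X
    (5,7)@(11, 15): e=[6,66,0] → .  [on edge]
    (3,8)@(7, 17): e=[18,-18,72] → .
    (6,8)@(13, 17): e=[-6,78,0] → .  [on edge]
    (7,9)@(15, 19): e=[-18,90,0] → .  [on edge]
  covered (6 px):
    . . . . . . . .
    . . . . . . . .
    . . . . . . . .
    . . . . . . . .
    . . . . . . . .
    . . X . . . . .
    . . . X . . . .
    . . . X X . . .
    . . . . X X . .
    . . . . . . . .
    . . . . . . . .
T1:
  2·area = 8
  edge (12, 6)→(6, 10): d=(-6,4) right/bottom  bias=-1
  edge (6, 10)→(7, 8): d=(1,-2) top-left  bias=+0
  edge (7, 8)→(12, 6): d=(5,-2) top-left  bias=+0
    (3,4)@(7, 9): e=[2,1,5] → X
    (4,4)@(9, 9): e=[-6,5,9] → .
    (3,5)@(7, 11): e=[-10,3,15] → .
  covered (1 px):
    . . . . . . . .
    . . . . . . . .
    . . . . . . . .
    . . . . . . . .
    . . . X . . . .
    . . . . . . . .
    . . . . . . . .
    . . . . . . . .
    . . . . . . . .
    . . . . . . . .
    . . . . . . . .
T2:
  2·area = 40  (B↔C swapped to make it positive)
  edge (16, 10)→(10, 9): d=(-6,-1) top-left  bias=+0
  edge (10, 9)→(8, 2): d=(-2,-7) top-left  bias=+0
  edge (8, 2)→(16, 10): d=(8,8) right/bottom  bias=-1
    (3,0)@(7, 1): e=[45,-5,0] → .  [on edge]
    (4,1)@(9, 3): e=[35,5,0] → .  [on edge]
    (4,2)@(9, 5): e=[23,1,16] → X
    (5,2)@(11, 5): e=[25,15,0] → .  [on edge]
    (4,3)@(9, 7): e=[11,-3,32] → .
    (5,3)@(11, 7): e=[13,11,16] → X
    (6,3)@(13, 7): e=[15,25,0] → .  [on edge]
    (5,4)@(11, 9): e=[1,7,32] → X
    (6,4)@(13, 9): e=[3,21,16] → X
    (7,4)@(15, 9): e=[5,35,0] → .  [on edge]
    (5,5)@(11, 11): e=[-11,3,48] → .
    (6,5)@(13, 11): e=[-9,17,32] → .
  covered (4 px):
    . . . . . . . .
    . . . . . . . .
    . . . . X . . .
    . . . . . X . .
    . . . . . X X .
    . . . . . . . .
    . . . . . . . .
    . . . . . . . .
    . . . . . . . .
    . . . . . . . .
    . . . . . . . .
T3:
  2·area = 68
  edge (6, 4)→(12, 2): d=(6,-2) top-left  bias=+0
  edge (12, 2)→(16, 12): d=(4,10) right/bottom  bias=-1
  edge (16, 12)→(6, 4): d=(-10,-8) top-left  bias=+0
    (7,0)@(15, 1): e=[0,-34,102] → .  [on edge]
    (4,1)@(9, 3): e=[0,34,34] → X  [on edge]
    (5,1)@(11, 3): e=[4,14,50] → X
    (6,1)@(13, 3): e=[8,-6,66] → .
    (1,2)@(3, 5): e=[0,102,-34] → .  [on edge]
    (4,2)@(9, 5): e=[12,42,14] → X
    (6,2)@(13, 5): e=[20,2,46] → X
    (7,2)@(15, 5): e=[24,-18,62] → .
    (4,3)@(9, 7): e=[24,50,-6] → .
    (5,3)@(11, 7): e=[28,30,10] → X
    (7,3)@(15, 7): e=[36,-10,42] → .
    (5,4)@(11, 9): e=[40,38,-10] → .
  covered (9 px):
    . . . . . . . .
    . . . . X X . .
    . . . . X X X .
    . . . . . X X .
    . . . . . . X .
    . . . . . . . X
    . . . . . . . .
    . . . . . . . .
    . . . . . . . .
    . . . . . . . .
    . . . . . . . .
T4:
  2·area = 76
  edge (16, 10)→(2, 18): d=(-14,8) right/bottom  bias=-1
  edge (2, 18)→(10, 8): d=(8,-10) top-left  bias=+0
  edge (10, 8)→(16, 10): d=(6,2) right/bottom  bias=-1
    (0,2)@(1, 5): e=[190,-114,0] → .  [on edge]
    (3,3)@(7, 7): e=[114,-38,0] → .  [on edge]
    (5,4)@(11, 9): e=[54,18,4] → X
    (6,4)@(13, 9): e=[38,38,0] → .  [on edge]
    (4,5)@(9, 11): e=[42,14,20] → X
    (6,5)@(13, 11): e=[10,54,12] → X
    (7,5)@(15, 11): e=[-6,74,8] → .
    (3,6)@(7, 13): e=[30,10,36] → X
    (5,6)@(11, 13): e=[-2,50,28] → .
    (6,6)@(13, 13): e=[-18,70,24] → .
    (2,7)@(5, 15): e=[18,6,52] → X
    (4,7)@(9, 15): e=[-14,46,44] → .
  covered (9 px):
    . . . . . . . .
    . . . . . . . .
    . . . . . . . .
    . . . . . . . .
    . . . . . X . .
    . . . . X X X .
    . . . X X . . .
    . . X X . . . .
    . X . . . . . .
    . . . . . . . .
    . . . . . . . .

Z-buffer (winner per pixel, '.' = empty):
  . . . . . . . .
  . . . . 3 3 . .
  . . . . 3 3 3 .
  . . . . . 3 3 .
  . . . 1 . 4 3 .
  . . 0 . 4 4 4 3
  . . . 4 4 . . .
  . . 4 4 0 . . .
  . 4 . . 0 0 . .
  . . . . . . . .
  . . . . . . . .

Answer: 0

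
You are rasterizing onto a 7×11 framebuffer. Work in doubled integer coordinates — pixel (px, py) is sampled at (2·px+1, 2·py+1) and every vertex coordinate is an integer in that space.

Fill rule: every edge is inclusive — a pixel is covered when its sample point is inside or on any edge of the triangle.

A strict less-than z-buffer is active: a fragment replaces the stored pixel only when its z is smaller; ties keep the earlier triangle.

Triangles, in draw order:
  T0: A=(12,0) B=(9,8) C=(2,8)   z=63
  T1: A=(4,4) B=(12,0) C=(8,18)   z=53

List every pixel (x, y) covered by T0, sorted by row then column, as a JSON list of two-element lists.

T0:
  2·area = 56
  edge (12, 0)→(9, 8): d=(-3,8) inclusive
  edge (9, 8)→(2, 8): d=(-7,0) inclusive
  edge (2, 8)→(12, 0): d=(10,-8) inclusive
    (5,0)@(11, 1): e=[5,49,2] → #
    (6,0)@(13, 1): e=[-11,49,18] → ·
    (4,1)@(9, 3): e=[15,35,6] → #
    (5,1)@(11, 3): e=[-1,35,22] → ·
    (3,2)@(7, 5): e=[25,21,10] → #
    (5,2)@(11, 5): e=[-7,21,42] → ·
    (2,3)@(5, 7): e=[35,7,14] → #
    (5,3)@(11, 7): e=[-13,7,62] → ·
    (2,4)@(5, 9): e=[29,-7,34] → ·
    (3,4)@(7, 9): e=[13,-7,50] → ·
    (4,4)@(9, 9): e=[-3,-7,66] → ·
  covered (7 px):
    · · · · · # ·
    · · · · # · ·
    · · · # # · ·
    · · # # # · ·
    · · · · · · ·
    · · · · · · ·
    · · · · · · ·
    · · · · · · ·
    · · · · · · ·
    · · · · · · ·
    · · · · · · ·
T1:
  2·area = 128
  edge (4, 4)→(12, 0): d=(8,-4) inclusive
  edge (12, 0)→(8, 18): d=(-4,18) inclusive
  edge (8, 18)→(4, 4): d=(-4,-14) inclusive
    (5,0)@(11, 1): e=[4,14,110] → #
    (6,0)@(13, 1): e=[12,-22,138] → ·
    (3,1)@(7, 3): e=[4,78,46] → #
    (4,1)@(9, 3): e=[12,42,74] → #
    (6,1)@(13, 3): e=[28,-30,130] → ·
    (2,2)@(5, 5): e=[12,106,10] → #
    (5,2)@(11, 5): e=[36,-2,94] → ·
    (2,3)@(5, 7): e=[28,98,2] → #
    (5,3)@(11, 7): e=[52,-10,86] → ·
    (2,4)@(5, 9): e=[44,90,-6] → ·
    (3,4)@(7, 9): e=[52,54,22] → #
    (5,4)@(11, 9): e=[68,-18,78] → ·
  covered (16 px):
    · · · · · # ·
    · · · # # # ·
    · · # # # · ·
    · · # # # · ·
    · · · # # · ·
    · · · # # · ·
    · · · # # · ·
    · · · · · · ·
    · · · · · · ·
    · · · · · · ·
    · · · · · · ·

Final: [[5,0],[4,1],[3,2],[4,2],[2,3],[3,3],[4,3]]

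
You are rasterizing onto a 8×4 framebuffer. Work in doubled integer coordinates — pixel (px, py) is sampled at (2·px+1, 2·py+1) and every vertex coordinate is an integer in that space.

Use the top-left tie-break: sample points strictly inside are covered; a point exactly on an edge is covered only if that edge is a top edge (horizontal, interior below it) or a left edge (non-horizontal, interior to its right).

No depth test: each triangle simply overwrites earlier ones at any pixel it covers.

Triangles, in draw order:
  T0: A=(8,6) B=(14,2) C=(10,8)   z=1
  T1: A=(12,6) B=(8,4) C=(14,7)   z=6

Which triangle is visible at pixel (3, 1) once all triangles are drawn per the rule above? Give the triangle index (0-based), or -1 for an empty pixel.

T0:
  2·area = 20
  edge (8, 6)→(14, 2): d=(6,-4) top-left  bias=+0
  edge (14, 2)→(10, 8): d=(-4,6) right/bottom  bias=-1
  edge (10, 8)→(8, 6): d=(-2,-2) top-left  bias=+0
    (1,0)@(3, 1): e=[-50,70,0] → ·  [on edge]
    (2,1)@(5, 3): e=[-30,50,0] → ·  [on edge]
    (6,1)@(13, 3): e=[2,2,16] → █
    (7,1)@(15, 3): e=[10,-10,20] → ·
    (3,2)@(7, 5): e=[-10,30,0] → ·  [on edge]
    (5,2)@(11, 5): e=[6,6,8] → █
    (6,2)@(13, 5): e=[14,-6,12] → ·
    (4,3)@(9, 7): e=[10,10,0] → █  [on edge]
    (5,3)@(11, 7): e=[18,-2,4] → ·
  covered (3 px):
    · · · · · · · ·
    · · · · · · █ ·
    · · · · · █ · ·
    · · · · █ · · ·
T1:
  degenerate (2·area = 0) — covers nothing

Z-buffer (winner per pixel, '.' = empty):
  . . . . . . . .
  . . . . . . 0 .
  . . . . . 0 . .
  . . . . 0 . . .

Answer: -1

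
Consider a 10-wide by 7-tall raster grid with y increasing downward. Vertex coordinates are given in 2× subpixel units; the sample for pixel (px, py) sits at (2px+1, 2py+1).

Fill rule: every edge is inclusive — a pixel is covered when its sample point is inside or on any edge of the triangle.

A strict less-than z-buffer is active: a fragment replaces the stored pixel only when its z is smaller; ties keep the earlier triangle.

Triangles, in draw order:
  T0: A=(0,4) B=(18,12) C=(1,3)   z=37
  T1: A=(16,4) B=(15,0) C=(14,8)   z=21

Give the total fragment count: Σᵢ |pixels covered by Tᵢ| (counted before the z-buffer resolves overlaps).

T0:
  2·area = 26  (B↔C swapped to make it positive)
  edge (0, 4)→(1, 3): d=(1,-1) inclusive
  edge (1, 3)→(18, 12): d=(17,9) inclusive
  edge (18, 12)→(0, 4): d=(-18,-8) inclusive
    (1,0)@(3, 1): e=[0,-52,78] → ·  [on edge]
    (0,1)@(1, 3): e=[0,0,26] → #  [on edge]
    (1,1)@(3, 3): e=[2,-18,42] → ·
    (0,2)@(1, 5): e=[2,34,-10] → ·
    (1,2)@(3, 5): e=[4,16,6] → #
    (2,2)@(5, 5): e=[6,-2,22] → ·
    (1,3)@(3, 7): e=[6,50,-30] → ·
    (3,3)@(7, 7): e=[10,14,2] → #
    (4,3)@(9, 7): e=[12,-4,18] → ·
    (3,4)@(7, 9): e=[12,48,-34] → ·
  covered (3 px):
    · · · · · · · · · ·
    # · · · · · · · · ·
    · # · · · · · · · ·
    · · · # · · · · · ·
    · · · · · · · · · ·
    · · · · · · · · · ·
    · · · · · · · · · ·
T1:
  2·area = 12  (B↔C swapped to make it positive)
  edge (16, 4)→(14, 8): d=(-2,4) inclusive
  edge (14, 8)→(15, 0): d=(1,-8) inclusive
  edge (15, 0)→(16, 4): d=(1,4) inclusive
    (7,0)@(15, 1): e=[10,1,1] → #
    (8,0)@(17, 1): e=[2,17,-7] → ·
    (7,1)@(15, 3): e=[6,3,3] → #
    (8,1)@(17, 3): e=[-2,19,-5] → ·
    (7,2)@(15, 5): e=[2,5,5] → #
    (8,2)@(17, 5): e=[-6,21,-3] → ·
    (7,3)@(15, 7): e=[-2,7,7] → ·
  covered (3 px):
    · · · · · · · # · ·
    · · · · · · · # · ·
    · · · · · · · # · ·
    · · · · · · · · · ·
    · · · · · · · · · ·
    · · · · · · · · · ·
    · · · · · · · · · ·

Final: 6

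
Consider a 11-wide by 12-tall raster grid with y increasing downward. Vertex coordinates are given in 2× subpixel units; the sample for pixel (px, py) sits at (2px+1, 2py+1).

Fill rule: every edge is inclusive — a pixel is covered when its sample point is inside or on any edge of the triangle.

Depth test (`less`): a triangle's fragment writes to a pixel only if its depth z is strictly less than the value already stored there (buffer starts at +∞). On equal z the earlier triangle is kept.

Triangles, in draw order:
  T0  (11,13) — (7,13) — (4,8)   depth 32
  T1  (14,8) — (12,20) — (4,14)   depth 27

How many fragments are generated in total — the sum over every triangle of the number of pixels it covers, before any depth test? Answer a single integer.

T0:
  2·area = 20
  edge (11, 13)→(7, 13): d=(-4,0) inclusive
  edge (7, 13)→(4, 8): d=(-3,-5) inclusive
  edge (4, 8)→(11, 13): d=(7,5) inclusive
    (0,1)@(1, 3): e=[40,0,-20] → ·  [on edge]
    (2,4)@(5, 9): e=[16,2,2] → #
    (3,4)@(7, 9): e=[16,12,-8] → ·
    (2,5)@(5, 11): e=[8,-4,16] → ·
    (3,5)@(7, 11): e=[8,6,6] → #
    (4,5)@(9, 11): e=[8,16,-4] → ·
    (0,6)@(1, 13): e=[0,-30,50] → ·  [on edge]
    (1,6)@(3, 13): e=[0,-20,40] → ·  [on edge]
    (2,6)@(5, 13): e=[0,-10,30] → ·  [on edge]
    (3,6)@(7, 13): e=[0,0,20] → #  [on edge]
    (4,6)@(9, 13): e=[0,10,10] → #  [on edge]
    (5,6)@(11, 13): e=[0,20,0] → #  [on edge]
    (6,6)@(13, 13): e=[0,30,-10] → ·  [on edge]
    (7,6)@(15, 13): e=[0,40,-20] → ·  [on edge]
    (8,6)@(17, 13): e=[0,50,-30] → ·  [on edge]
    (9,6)@(19, 13): e=[0,60,-40] → ·  [on edge]
    (10,6)@(21, 13): e=[0,70,-50] → ·  [on edge]
    (6,11)@(13, 23): e=[-40,0,60] → ·  [on edge]
  covered (5 px):
    · · · · · · · · · · ·
    · · · · · · · · · · ·
    · · · · · · · · · · ·
    · · · · · · · · · · ·
    · · # · · · · · · · ·
    · · · # · · · · · · ·
    · · · # # # · · · · ·
    · · · · · · · · · · ·
    · · · · · · · · · · ·
    · · · · · · · · · · ·
    · · · · · · · · · · ·
    · · · · · · · · · · ·
T1:
  2·area = 108
  edge (14, 8)→(12, 20): d=(-2,12) inclusive
  edge (12, 20)→(4, 14): d=(-8,-6) inclusive
  edge (4, 14)→(14, 8): d=(10,-6) inclusive
    (9,2)@(19, 5): e=[-54,162,0] → ·  [on edge]
    (6,4)@(13, 9): e=[10,94,4] → #
    (7,4)@(15, 9): e=[-14,106,16] → ·
    (4,5)@(9, 11): e=[54,54,0] → #  [on edge]
    (5,5)@(11, 11): e=[30,66,12] → #
    (7,5)@(15, 11): e=[-18,90,36] → ·
    (3,6)@(7, 13): e=[74,26,8] → #
    (7,6)@(15, 13): e=[-22,74,56] → ·
    (3,7)@(7, 15): e=[70,10,28] → #
    (6,7)@(13, 15): e=[-2,46,64] → ·
    (3,8)@(7, 17): e=[66,-6,48] → ·
    (4,8)@(9, 17): e=[42,6,60] → #
  covered (14 px):
    · · · · · · · · · · ·
    · · · · · · · · · · ·
    · · · · · · · · · · ·
    · · · · · · · · · · ·
    · · · · · · # · · · ·
    · · · · # # # · · · ·
    · · · # # # # · · · ·
    · · · # # # · · · · ·
    · · · · # # · · · · ·
    · · · · · # · · · · ·
    · · · · · · · · · · ·
    · · · · · · · · · · ·

Final: 19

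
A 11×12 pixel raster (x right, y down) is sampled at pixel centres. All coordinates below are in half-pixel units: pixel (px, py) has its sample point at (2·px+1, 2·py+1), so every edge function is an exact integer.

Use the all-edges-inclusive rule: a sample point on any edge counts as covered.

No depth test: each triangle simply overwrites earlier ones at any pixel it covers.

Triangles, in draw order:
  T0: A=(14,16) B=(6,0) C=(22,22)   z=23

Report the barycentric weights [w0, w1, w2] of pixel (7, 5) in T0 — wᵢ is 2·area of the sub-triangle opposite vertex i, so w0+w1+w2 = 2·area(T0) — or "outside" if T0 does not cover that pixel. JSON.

T0:
  2·area = 80
  edge (14, 16)→(6, 0): d=(-8,-16) inclusive
  edge (6, 0)→(22, 22): d=(16,22) inclusive
  edge (22, 22)→(14, 16): d=(-8,-6) inclusive
    (4,2)@(9, 5): e=[8,14,58] → #
    (5,2)@(11, 5): e=[40,-30,70] → ·
    (4,3)@(9, 7): e=[-8,46,42] → ·
    (5,3)@(11, 7): e=[24,2,54] → #
    (6,3)@(13, 7): e=[56,-42,66] → ·
    (5,4)@(11, 9): e=[8,34,38] → #
    (6,4)@(13, 9): e=[40,-10,50] → ·
    (5,5)@(11, 11): e=[-8,66,22] → ·
    (6,5)@(13, 11): e=[24,22,34] → #
    (7,5)@(15, 11): e=[56,-22,46] → ·
    (6,6)@(13, 13): e=[8,54,18] → #
    (7,6)@(15, 13): e=[40,10,30] → #
  covered (10 px):
    · · · · · · · · · · ·
    · · · · · · · · · · ·
    · · · · # · · · · · ·
    · · · · · # · · · · ·
    · · · · · # · · · · ·
    · · · · · · # · · · ·
    · · · · · · # # · · ·
    · · · · · · · # · · ·
    · · · · · · · · # · ·
    · · · · · · · · · # ·
    · · · · · · · · · · #
    · · · · · · · · · · ·

Result: "outside"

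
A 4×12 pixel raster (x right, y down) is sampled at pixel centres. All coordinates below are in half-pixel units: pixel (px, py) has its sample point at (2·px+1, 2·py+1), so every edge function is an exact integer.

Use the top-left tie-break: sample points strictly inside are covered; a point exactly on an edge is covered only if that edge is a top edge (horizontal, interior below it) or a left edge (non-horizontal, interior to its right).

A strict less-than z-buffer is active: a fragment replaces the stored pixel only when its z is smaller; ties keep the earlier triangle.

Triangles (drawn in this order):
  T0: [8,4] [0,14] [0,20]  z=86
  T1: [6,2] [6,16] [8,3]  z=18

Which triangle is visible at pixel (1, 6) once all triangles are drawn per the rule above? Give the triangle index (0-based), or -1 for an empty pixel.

T0:
  2·area = 48  (B↔C swapped to make it positive)
  edge (8, 4)→(0, 20): d=(-8,16) right/bottom  bias=-1
  edge (0, 20)→(0, 14): d=(0,-6) top-left  bias=+0
  edge (0, 14)→(8, 4): d=(8,-10) top-left  bias=+0
    (2,4)@(5, 9): e=[8,30,10] → █
    (3,4)@(7, 9): e=[-24,42,30] → ·
    (1,5)@(3, 11): e=[24,18,6] → █
    (2,5)@(5, 11): e=[-8,30,26] → ·
    (0,6)@(1, 13): e=[40,6,2] → █
    (2,6)@(5, 13): e=[-24,30,42] → ·
    (0,7)@(1, 15): e=[24,6,18] → █
    (1,7)@(3, 15): e=[-8,18,38] → ·
    (0,8)@(1, 17): e=[8,6,34] → █
    (1,8)@(3, 17): e=[-24,18,54] → ·
    (0,9)@(1, 19): e=[-8,6,50] → ·
  covered (6 px):
    · · · ·
    · · · ·
    · · · ·
    · · · ·
    · · █ ·
    · █ · ·
    █ █ · ·
    █ · · ·
    █ · · ·
    · · · ·
    · · · ·
    · · · ·
T1:
  2·area = 28  (B↔C swapped to make it positive)
  edge (6, 2)→(8, 3): d=(2,1) right/bottom  bias=-1
  edge (8, 3)→(6, 16): d=(-2,13) right/bottom  bias=-1
  edge (6, 16)→(6, 2): d=(0,-14) top-left  bias=+0
    (3,1)@(7, 3): e=[1,13,14] → █
    (3,2)@(7, 5): e=[5,9,14] → █
    (3,3)@(7, 7): e=[9,5,14] → █
    (3,4)@(7, 9): e=[13,1,14] → █
    (3,5)@(7, 11): e=[17,-3,14] → ·
  covered (4 px):
    · · · ·
    · · · █
    · · · █
    · · · █
    · · · █
    · · · ·
    · · · ·
    · · · ·
    · · · ·
    · · · ·
    · · · ·
    · · · ·

Z-buffer (winner per pixel, '.' = empty):
  . . . .
  . . . 1
  . . . 1
  . . . 1
  . . 0 1
  . 0 . .
  0 0 . .
  0 . . .
  0 . . .
  . . . .
  . . . .
  . . . .

Answer: 0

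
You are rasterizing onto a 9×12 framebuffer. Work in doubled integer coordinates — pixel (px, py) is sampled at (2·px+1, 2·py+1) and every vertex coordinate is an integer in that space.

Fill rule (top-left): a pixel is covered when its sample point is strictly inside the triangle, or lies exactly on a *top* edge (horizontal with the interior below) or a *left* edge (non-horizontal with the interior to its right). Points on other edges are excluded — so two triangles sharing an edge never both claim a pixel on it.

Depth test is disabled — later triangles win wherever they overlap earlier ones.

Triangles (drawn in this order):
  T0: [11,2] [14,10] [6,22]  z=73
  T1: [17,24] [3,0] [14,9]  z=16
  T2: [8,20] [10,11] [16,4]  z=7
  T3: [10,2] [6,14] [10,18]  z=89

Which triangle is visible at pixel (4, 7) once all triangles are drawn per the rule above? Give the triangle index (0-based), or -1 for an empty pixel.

T0:
  2·area = 100
  edge (11, 2)→(14, 10): d=(3,8) right/bottom  bias=-1
  edge (14, 10)→(6, 22): d=(-8,12) right/bottom  bias=-1
  edge (6, 22)→(11, 2): d=(5,-20) top-left  bias=+0
    (5,1)@(11, 3): e=[3,92,5] → █
    (6,1)@(13, 3): e=[-13,68,45] → ·
    (5,2)@(11, 5): e=[9,76,15] → █
    (6,2)@(13, 5): e=[-7,52,55] → ·
    (5,3)@(11, 7): e=[15,60,25] → █
    (6,3)@(13, 7): e=[-1,36,65] → ·
    (5,4)@(11, 9): e=[21,44,35] → █
    (6,4)@(13, 9): e=[5,20,75] → █
    (7,4)@(15, 9): e=[-11,-4,115] → ·
    (4,5)@(9, 11): e=[43,52,5] → █
    (7,5)@(15, 11): e=[-5,-20,125] → ·
    (4,6)@(9, 13): e=[49,36,15] → █
  covered (13 px):
    · · · · · · · · ·
    · · · · · █ · · ·
    · · · · · █ · · ·
    · · · · · █ · · ·
    · · · · · █ █ · ·
    · · · · █ █ █ · ·
    · · · · █ █ · · ·
    · · · · █ · · · ·
    · · · · █ · · · ·
    · · · █ · · · · ·
    · · · · · · · · ·
    · · · · · · · · ·
T1:
  2·area = 138
  edge (17, 24)→(3, 0): d=(-14,-24) top-left  bias=+0
  edge (3, 0)→(14, 9): d=(11,9) right/bottom  bias=-1
  edge (14, 9)→(17, 24): d=(3,15) right/bottom  bias=-1
    (2,1)@(5, 3): e=[6,15,117] → █
    (3,1)@(7, 3): e=[54,-3,87] → ·
    (2,2)@(5, 5): e=[-22,37,123] → ·
    (3,2)@(7, 5): e=[26,19,93] → █
    (4,2)@(9, 5): e=[74,1,63] → █
    (5,2)@(11, 5): e=[122,-17,33] → ·
    (3,3)@(7, 7): e=[-2,41,99] → ·
    (4,3)@(9, 7): e=[46,23,69] → █
    (5,3)@(11, 7): e=[94,5,39] → █
    (6,3)@(13, 7): e=[142,-13,9] → ·
    (4,4)@(9, 9): e=[18,45,75] → █
    (6,4)@(13, 9): e=[114,9,15] → █
  covered (17 px):
    · · · · · · · · ·
    · · █ · · · · · ·
    · · · █ █ · · · ·
    · · · · █ █ · · ·
    · · · · █ █ █ · ·
    · · · · · █ █ · ·
    · · · · · █ █ · ·
    · · · · · · █ █ ·
    · · · · · · █ █ ·
    · · · · · · · █ ·
    · · · · · · · · ·
    · · · · · · · · ·
T2:
  2·area = 40
  edge (8, 20)→(10, 11): d=(2,-9) top-left  bias=+0
  edge (10, 11)→(16, 4): d=(6,-7) top-left  bias=+0
  edge (16, 4)→(8, 20): d=(-8,16) right/bottom  bias=-1
    (6,4)@(13, 9): e=[23,9,8] → █
    (7,4)@(15, 9): e=[41,23,-24] → ·
    (5,5)@(11, 11): e=[9,7,24] → █
    (6,5)@(13, 11): e=[27,21,-8] → ·
    (5,6)@(11, 13): e=[13,19,8] → █
    (6,6)@(13, 13): e=[31,33,-24] → ·
    (5,7)@(11, 15): e=[17,31,-8] → ·
    (4,8)@(9, 17): e=[3,29,8] → █
    (5,8)@(11, 17): e=[21,43,-24] → ·
    (4,9)@(9, 19): e=[7,41,-8] → ·
  covered (4 px):
    · · · · · · · · ·
    · · · · · · · · ·
    · · · · · · · · ·
    · · · · · · · · ·
    · · · · · · █ · ·
    · · · · · █ · · ·
    · · · · · █ · · ·
    · · · · · · · · ·
    · · · · █ · · · ·
    · · · · · · · · ·
    · · · · · · · · ·
    · · · · · · · · ·
T3:
  2·area = 64  (B↔C swapped to make it positive)
  edge (10, 2)→(10, 18): d=(0,16) right/bottom  bias=-1
  edge (10, 18)→(6, 14): d=(-4,-4) top-left  bias=+0
  edge (6, 14)→(10, 2): d=(4,-12) top-left  bias=+0
    (4,2)@(9, 5): e=[16,48,0] → █  [on edge]
    (5,2)@(11, 5): e=[-16,56,24] → ·
    (4,3)@(9, 7): e=[16,40,8] → █
    (5,3)@(11, 7): e=[-16,48,32] → ·
    (0,4)@(1, 9): e=[144,0,-80] → ·  [on edge]
    (4,4)@(9, 9): e=[16,32,16] → █
    (5,4)@(11, 9): e=[-16,40,40] → ·
    (1,5)@(3, 11): e=[112,0,-48] → ·  [on edge]
    (3,5)@(7, 11): e=[48,16,0] → █  [on edge]
    (5,5)@(11, 11): e=[-16,32,48] → ·
    (2,6)@(5, 13): e=[80,0,-16] → ·  [on edge]
    (3,6)@(7, 13): e=[48,8,8] → █
    (3,7)@(7, 15): e=[48,0,16] → █  [on edge]
    (2,8)@(5, 17): e=[80,-16,0] → ·  [on edge]
    (4,8)@(9, 17): e=[16,0,48] → █  [on edge]
    (5,9)@(11, 19): e=[-16,0,80] → ·  [on edge]
    (6,10)@(13, 21): e=[-48,0,112] → ·  [on edge]
    (1,11)@(3, 23): e=[112,-48,0] → ·  [on edge]
    (7,11)@(15, 23): e=[-80,0,144] → ·  [on edge]
  covered (10 px):
    · · · · · · · · ·
    · · · · · · · · ·
    · · · · █ · · · ·
    · · · · █ · · · ·
    · · · · █ · · · ·
    · · · █ █ · · · ·
    · · · █ █ · · · ·
    · · · █ █ · · · ·
    · · · · █ · · · ·
    · · · · · · · · ·
    · · · · · · · · ·
    · · · · · · · · ·

Z-buffer (winner per pixel, '.' = empty):
  . . . . . . . . .
  . . 1 . . 0 . . .
  . . . 1 3 0 . . .
  . . . . 3 1 . . .
  . . . . 3 1 2 . .
  . . . 3 3 2 1 . .
  . . . 3 3 2 1 . .
  . . . 3 3 . 1 1 .
  . . . . 3 . 1 1 .
  . . . 0 . . . 1 .
  . . . . . . . . .
  . . . . . . . . .

Result: 3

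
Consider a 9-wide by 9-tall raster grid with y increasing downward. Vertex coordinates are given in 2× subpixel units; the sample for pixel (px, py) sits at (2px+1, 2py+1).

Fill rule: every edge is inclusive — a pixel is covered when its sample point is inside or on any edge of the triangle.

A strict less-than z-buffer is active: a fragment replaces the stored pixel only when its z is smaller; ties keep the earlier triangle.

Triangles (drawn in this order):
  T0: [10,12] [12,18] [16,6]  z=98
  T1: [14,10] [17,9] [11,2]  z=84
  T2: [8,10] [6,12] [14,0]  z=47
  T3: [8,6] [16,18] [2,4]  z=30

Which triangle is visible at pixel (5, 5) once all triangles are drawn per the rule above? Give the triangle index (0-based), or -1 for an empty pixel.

T0:
  2·area = 48  (B↔C swapped to make it positive)
  edge (10, 12)→(16, 6): d=(6,-6) inclusive
  edge (16, 6)→(12, 18): d=(-4,12) inclusive
  edge (12, 18)→(10, 12): d=(-2,-6) inclusive
    (3,1)@(7, 3): e=[-72,120,0] → ·  [on edge]
    (8,1)@(17, 3): e=[-12,0,60] → ·  [on edge]
    (8,2)@(17, 5): e=[0,-8,56] → ·  [on edge]
    (7,3)@(15, 7): e=[0,8,40] → █  [on edge]
    (8,3)@(17, 7): e=[12,-16,52] → ·
    (4,4)@(9, 9): e=[-24,72,0] → ·  [on edge]
    (6,4)@(13, 9): e=[0,24,24] → █  [on edge]
    (7,4)@(15, 9): e=[12,0,36] → █  [on edge]
    (8,4)@(17, 9): e=[24,-24,48] → ·
    (5,5)@(11, 11): e=[0,40,8] → █  [on edge]
    (7,5)@(15, 11): e=[24,-8,32] → ·
    (4,6)@(9, 13): e=[0,56,-8] → ·  [on edge]
    (3,7)@(7, 15): e=[0,72,-24] → ·  [on edge]
    (5,7)@(11, 15): e=[24,24,0] → █  [on edge]
    (6,7)@(13, 15): e=[36,0,12] → █  [on edge]
    (2,8)@(5, 17): e=[0,88,-40] → ·  [on edge]
  covered (9 px):
    · · · · · · · · ·
    · · · · · · · · ·
    · · · · · · · · ·
    · · · · · · · █ ·
    · · · · · · █ █ ·
    · · · · · █ █ · ·
    · · · · · █ █ · ·
    · · · · · █ █ · ·
    · · · · · · · · ·
T1:
  2·area = 27  (B↔C swapped to make it positive)
  edge (14, 10)→(11, 2): d=(-3,-8) inclusive
  edge (11, 2)→(17, 9): d=(6,7) inclusive
  edge (17, 9)→(14, 10): d=(-3,1) inclusive
    (6,2)@(13, 5): e=[7,4,16] → █
    (7,2)@(15, 5): e=[23,-10,14] → ·
    (6,3)@(13, 7): e=[1,16,10] → █
    (7,3)@(15, 7): e=[17,2,8] → █
    (8,3)@(17, 7): e=[33,-12,6] → ·
    (6,4)@(13, 9): e=[-5,28,4] → ·
    (7,4)@(15, 9): e=[11,14,2] → █
    (8,4)@(17, 9): e=[27,0,0] → █  [on edge]
    (5,5)@(11, 11): e=[-27,54,0] → ·  [on edge]
    (7,5)@(15, 11): e=[5,26,-4] → ·
    (8,5)@(17, 11): e=[21,12,-6] → ·
    (2,6)@(5, 13): e=[-81,108,0] → ·  [on edge]
  covered (5 px):
    · · · · · · · · ·
    · · · · · · · · ·
    · · · · · · █ · ·
    · · · · · · █ █ ·
    · · · · · · · █ █
    · · · · · · · · ·
    · · · · · · · · ·
    · · · · · · · · ·
    · · · · · · · · ·
T2:
  2·area = 8
  edge (8, 10)→(6, 12): d=(-2,2) inclusive
  edge (6, 12)→(14, 0): d=(8,-12) inclusive
  edge (14, 0)→(8, 10): d=(-6,10) inclusive
    (8,0)@(17, 1): e=[0,44,-36] → ·  [on edge]
    (7,1)@(15, 3): e=[0,36,-28] → ·  [on edge]
    (5,2)@(11, 5): e=[4,4,0] → █  [on edge]
    (6,2)@(13, 5): e=[0,28,-20] → ·  [on edge]
    (5,3)@(11, 7): e=[0,20,-12] → ·  [on edge]
    (4,4)@(9, 9): e=[0,12,-4] → ·  [on edge]
    (3,5)@(7, 11): e=[0,4,4] → █  [on edge]
    (4,5)@(9, 11): e=[-4,28,-16] → ·
    (2,6)@(5, 13): e=[0,-4,12] → ·  [on edge]
    (3,6)@(7, 13): e=[-4,20,-8] → ·
    (1,7)@(3, 15): e=[0,-12,20] → ·  [on edge]
    (2,7)@(5, 15): e=[-4,12,0] → ·  [on edge]
    (0,8)@(1, 17): e=[0,-20,28] → ·  [on edge]
  covered (2 px):
    · · · · · · · · ·
    · · · · · · · · ·
    · · · · · █ · · ·
    · · · · · · · · ·
    · · · · · · · · ·
    · · · █ · · · · ·
    · · · · · · · · ·
    · · · · · · · · ·
    · · · · · · · · ·
T3:
  2·area = 56
  edge (8, 6)→(16, 18): d=(8,12) inclusive
  edge (16, 18)→(2, 4): d=(-14,-14) inclusive
  edge (2, 4)→(8, 6): d=(6,2) inclusive
    (0,1)@(1, 3): e=[60,0,-4] → ·  [on edge]
    (1,2)@(3, 5): e=[52,0,4] → █  [on edge]
    (2,2)@(5, 5): e=[28,28,0] → █  [on edge]
    (3,2)@(7, 5): e=[4,56,-4] → ·
    (1,3)@(3, 7): e=[68,-28,16] → ·
    (2,3)@(5, 7): e=[44,0,12] → █  [on edge]
    (3,3)@(7, 7): e=[20,28,8] → █
    (4,3)@(9, 7): e=[-4,56,4] → ·
    (5,3)@(11, 7): e=[-28,84,0] → ·  [on edge]
    (2,4)@(5, 9): e=[60,-28,24] → ·
    (3,4)@(7, 9): e=[36,0,20] → █  [on edge]
    (4,4)@(9, 9): e=[12,28,16] → █
    (8,4)@(17, 9): e=[-84,140,0] → ·  [on edge]
    (4,5)@(9, 11): e=[28,0,28] → █  [on edge]
    (5,6)@(11, 13): e=[20,0,36] → █  [on edge]
    (6,7)@(13, 15): e=[12,0,44] → █  [on edge]
    (7,8)@(15, 17): e=[4,0,52] → █  [on edge]
  covered (11 px):
    · · · · · · · · ·
    · · · · · · · · ·
    · █ █ · · · · · ·
    · · █ █ · · · · ·
    · · · █ █ · · · ·
    · · · · █ █ · · ·
    · · · · · █ · · ·
    · · · · · · █ · ·
    · · · · · · · █ ·

Z-buffer (winner per pixel, '.' = empty):
  . . . . . . . . .
  . . . . . . . . .
  . 3 3 . . 2 1 . .
  . . 3 3 . . 1 1 .
  . . . 3 3 . 0 1 1
  . . . 2 3 3 0 . .
  . . . . . 3 0 . .
  . . . . . 0 3 . .
  . . . . . . . 3 .

Final: 3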